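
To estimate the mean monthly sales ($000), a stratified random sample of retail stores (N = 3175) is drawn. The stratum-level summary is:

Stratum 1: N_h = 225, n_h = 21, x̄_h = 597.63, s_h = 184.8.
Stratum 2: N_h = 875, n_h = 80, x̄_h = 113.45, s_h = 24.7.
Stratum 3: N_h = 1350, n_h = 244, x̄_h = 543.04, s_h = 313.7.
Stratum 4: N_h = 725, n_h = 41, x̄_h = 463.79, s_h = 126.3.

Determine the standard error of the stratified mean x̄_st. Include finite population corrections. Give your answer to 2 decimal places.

V̂(x̄_st) = Σ W_h² (1 − n_h/N_h) s_h²/n_h, with W_h = N_h/N and N = 3175:
  stratum 1: (225/3175)²·(1 − 21/225)·184.8²/21 = 7.40474
  stratum 2: (875/3175)²·(1 − 80/875)·24.7²/80 = 0.526249
  stratum 3: (1350/3175)²·(1 − 244/1350)·313.7²/244 = 59.7366
  stratum 4: (725/3175)²·(1 − 41/725)·126.3²/41 = 19.1395
V̂(x̄_st) = 86.8071
SE(x̄_st) = √86.8071 = 9.31703

SE(x̄_st) ≈ 9.32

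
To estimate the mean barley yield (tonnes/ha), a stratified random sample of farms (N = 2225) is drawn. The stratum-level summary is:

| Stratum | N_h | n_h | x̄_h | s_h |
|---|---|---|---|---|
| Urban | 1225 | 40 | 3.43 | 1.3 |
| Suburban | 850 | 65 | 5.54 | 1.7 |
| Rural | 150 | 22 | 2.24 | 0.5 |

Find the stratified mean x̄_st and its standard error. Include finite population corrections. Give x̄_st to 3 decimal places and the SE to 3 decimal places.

x̄_st = Σ W_h x̄_h = (1225·3.43 + 850·5.54 + 150·2.24)/2225 = 4.15584
V̂(x̄_st) = Σ W_h² (1 − n_h/N_h) s_h²/n_h, with W_h = N_h/N and N = 2225:
  stratum Urban: (1225/2225)²·(1 − 40/1225)·1.3²/40 = 0.0123886
  stratum Suburban: (850/2225)²·(1 − 65/850)·1.7²/65 = 0.00599257
  stratum Rural: (150/2225)²·(1 − 22/150)·0.5²/22 = 4.40716e-05
V̂(x̄_st) = 0.0184252
SE(x̄_st) = √0.0184252 = 0.135739

x̄_st ≈ 4.156, SE ≈ 0.136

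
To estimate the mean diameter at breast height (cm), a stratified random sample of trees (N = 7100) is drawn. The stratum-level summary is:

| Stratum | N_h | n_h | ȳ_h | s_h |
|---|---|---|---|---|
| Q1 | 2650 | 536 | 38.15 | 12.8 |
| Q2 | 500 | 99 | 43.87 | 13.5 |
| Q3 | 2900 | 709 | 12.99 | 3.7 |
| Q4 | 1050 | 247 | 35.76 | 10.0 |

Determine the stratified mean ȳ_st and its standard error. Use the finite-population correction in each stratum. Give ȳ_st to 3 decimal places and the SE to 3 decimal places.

ȳ_st ≈ 27.923, SE ≈ 0.225

ȳ_st = Σ W_h ȳ_h = (2650·38.15 + 500·43.87 + 2900·12.99 + 1050·35.76)/7100 = 27.92275
V̂(ȳ_st) = Σ W_h² (1 − n_h/N_h) s_h²/n_h, with W_h = N_h/N and N = 7100:
  stratum Q1: (2650/7100)²·(1 − 536/2650)·12.8²/536 = 0.0339695
  stratum Q2: (500/7100)²·(1 − 99/500)·13.5²/99 = 0.00732201
  stratum Q3: (2900/7100)²·(1 − 709/2900)·3.7²/709 = 0.00243378
  stratum Q4: (1050/7100)²·(1 − 247/1050)·10.0²/247 = 0.0067716
V̂(ȳ_st) = 0.0504969
SE(ȳ_st) = √0.0504969 = 0.224715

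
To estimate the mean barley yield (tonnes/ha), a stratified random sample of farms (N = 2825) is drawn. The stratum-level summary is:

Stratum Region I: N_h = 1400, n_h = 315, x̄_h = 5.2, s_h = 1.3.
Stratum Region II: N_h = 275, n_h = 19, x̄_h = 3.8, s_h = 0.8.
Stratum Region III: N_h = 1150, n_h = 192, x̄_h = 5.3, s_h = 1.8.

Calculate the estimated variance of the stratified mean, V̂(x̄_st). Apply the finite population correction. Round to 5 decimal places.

V̂(x̄_st) = Σ W_h² (1 − n_h/N_h) s_h²/n_h, with W_h = N_h/N and N = 2825:
  stratum Region I: (1400/2825)²·(1 − 315/1400)·1.3²/315 = 0.00102117
  stratum Region II: (275/2825)²·(1 − 19/275)·0.8²/19 = 0.000297141
  stratum Region III: (1150/2825)²·(1 − 192/1150)·1.8²/192 = 0.00232954
V̂(x̄_st) = 0.00364785

V̂(x̄_st) ≈ 0.00365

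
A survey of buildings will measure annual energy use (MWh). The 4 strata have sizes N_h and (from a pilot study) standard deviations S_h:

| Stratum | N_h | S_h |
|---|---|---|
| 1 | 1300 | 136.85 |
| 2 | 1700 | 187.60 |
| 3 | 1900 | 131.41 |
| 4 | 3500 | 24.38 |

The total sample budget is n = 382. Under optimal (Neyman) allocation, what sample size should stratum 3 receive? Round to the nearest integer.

115

Neyman allocation: n_h = n · N_h S_h / Σ N_i S_i, with n = 382.
  stratum 1: N_h·S_h = 1300·136.85 = 177905.00
  stratum 2: N_h·S_h = 1700·187.60 = 318920.00
  stratum 3: N_h·S_h = 1900·131.41 = 249679.00
  stratum 4: N_h·S_h = 3500·24.38 = 85330.00
Σ N_h S_h = 831834.00
n for stratum 3 = 382·249679.00/831834.00 = 114.659 → 115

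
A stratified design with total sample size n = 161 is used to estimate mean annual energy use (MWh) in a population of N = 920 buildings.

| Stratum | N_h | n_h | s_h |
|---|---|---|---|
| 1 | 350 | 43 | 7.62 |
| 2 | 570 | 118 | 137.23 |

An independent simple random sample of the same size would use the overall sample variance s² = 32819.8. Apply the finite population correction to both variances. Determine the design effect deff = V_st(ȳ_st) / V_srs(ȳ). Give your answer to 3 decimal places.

V̂(ȳ_st) = Σ W_h² (1 − n_h/N_h) s_h²/n_h, with W_h = N_h/N and N = 920:
  stratum 1: (350/920)²·(1 − 43/350)·7.62²/43 = 0.171424
  stratum 2: (570/920)²·(1 − 118/570)·137.23²/118 = 48.5796
V_st = 48.751
V_srs = (1 − 161/920)·32819.8/161 = 168.176
deff = V_st / V_srs = 48.751/168.176 = 0.2899

deff ≈ 0.290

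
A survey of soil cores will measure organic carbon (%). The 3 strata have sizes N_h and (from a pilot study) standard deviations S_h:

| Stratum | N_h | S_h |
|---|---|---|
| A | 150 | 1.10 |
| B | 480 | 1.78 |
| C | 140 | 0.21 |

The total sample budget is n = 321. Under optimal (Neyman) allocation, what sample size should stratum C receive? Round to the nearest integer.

9

Neyman allocation: n_h = n · N_h S_h / Σ N_i S_i, with n = 321.
  stratum A: N_h·S_h = 150·1.10 = 165.00
  stratum B: N_h·S_h = 480·1.78 = 854.40
  stratum C: N_h·S_h = 140·0.21 = 29.40
Σ N_h S_h = 1048.80
n for stratum C = 321·29.40/1048.80 = 8.998 → 9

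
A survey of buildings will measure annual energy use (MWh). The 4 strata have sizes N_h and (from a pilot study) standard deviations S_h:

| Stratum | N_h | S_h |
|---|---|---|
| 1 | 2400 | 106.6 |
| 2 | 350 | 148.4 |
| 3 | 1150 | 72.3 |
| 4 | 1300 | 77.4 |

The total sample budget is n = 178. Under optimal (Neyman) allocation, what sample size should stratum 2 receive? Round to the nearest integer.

19

Neyman allocation: n_h = n · N_h S_h / Σ N_i S_i, with n = 178.
  stratum 1: N_h·S_h = 2400·106.6 = 255840.00
  stratum 2: N_h·S_h = 350·148.4 = 51940.00
  stratum 3: N_h·S_h = 1150·72.3 = 83145.00
  stratum 4: N_h·S_h = 1300·77.4 = 100620.00
Σ N_h S_h = 491545.00
n for stratum 2 = 178·51940.00/491545.00 = 18.809 → 19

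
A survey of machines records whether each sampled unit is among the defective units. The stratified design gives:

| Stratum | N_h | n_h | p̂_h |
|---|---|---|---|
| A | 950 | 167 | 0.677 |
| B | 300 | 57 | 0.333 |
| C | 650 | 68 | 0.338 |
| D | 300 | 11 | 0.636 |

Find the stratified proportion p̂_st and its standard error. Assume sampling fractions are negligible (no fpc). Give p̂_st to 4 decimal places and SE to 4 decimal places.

N = 2200; stratum weights W_h = N_h/N.
p̂_st = Σ W_h p̂_h = (950·0.677 + 300·0.333 + 650·0.338 + 300·0.636)/2200 = 0.52434
V̂(p̂_st) = Σ W_h² p̂_h(1−p̂_h)/(n_h−1):
  stratum A: (950/2200)²·0.677·0.323/166 = 0.000245632
  stratum B: (300/2200)²·0.333·0.667/56 = 7.37529e-05
  stratum C: (650/2200)²·0.338·0.662/67 = 0.000291529
  stratum D: (300/2200)²·0.636·0.364/10 = 0.000430483
V̂(p̂_st) = 0.0010414; SE = √V̂ = 0.0322707

p̂_st ≈ 0.5243, SE ≈ 0.0323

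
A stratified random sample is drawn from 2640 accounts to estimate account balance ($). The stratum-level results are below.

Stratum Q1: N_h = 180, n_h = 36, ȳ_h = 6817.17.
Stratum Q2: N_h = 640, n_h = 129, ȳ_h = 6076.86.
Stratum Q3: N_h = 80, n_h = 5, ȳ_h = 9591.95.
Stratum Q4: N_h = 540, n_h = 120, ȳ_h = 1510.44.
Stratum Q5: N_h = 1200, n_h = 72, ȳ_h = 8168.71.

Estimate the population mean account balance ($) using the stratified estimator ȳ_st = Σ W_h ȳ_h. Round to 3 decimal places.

ȳ_st ≈ 6250.654

N = Σ N_h = 2640. Stratum weights W_h = N_h/N.
ȳ_st = (180·6817.17 + 640·6076.86 + 80·9591.95 + 540·1510.44 + 1200·8168.71) / 2640 = 6250.65402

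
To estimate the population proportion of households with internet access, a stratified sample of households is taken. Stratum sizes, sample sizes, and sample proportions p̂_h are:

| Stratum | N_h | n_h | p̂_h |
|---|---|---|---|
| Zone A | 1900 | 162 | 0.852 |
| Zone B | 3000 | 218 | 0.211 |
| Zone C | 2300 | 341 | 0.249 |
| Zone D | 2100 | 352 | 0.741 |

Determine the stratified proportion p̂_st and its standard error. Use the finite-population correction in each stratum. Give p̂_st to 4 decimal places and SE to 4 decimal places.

N = 9300; stratum weights W_h = N_h/N.
p̂_st = Σ W_h p̂_h = (1900·0.852 + 3000·0.211 + 2300·0.249 + 2100·0.741)/9300 = 0.47103
V̂(p̂_st) = Σ W_h² (1 − n_h/N_h) p̂_h(1−p̂_h)/(n_h−1):
  stratum Zone A: (1900/9300)²·(1 − 162/1900)·0.852·0.148/161 = 2.99029e-05
  stratum Zone B: (3000/9300)²·(1 − 218/3000)·0.211·0.789/217 = 7.40308e-05
  stratum Zone C: (2300/9300)²·(1 − 341/2300)·0.249·0.751/340 = 2.86521e-05
  stratum Zone D: (2100/9300)²·(1 − 352/2100)·0.741·0.259/351 = 2.32063e-05
V̂(p̂_st) = 0.000155792; SE = √V̂ = 0.0124817

p̂_st ≈ 0.4710, SE ≈ 0.0125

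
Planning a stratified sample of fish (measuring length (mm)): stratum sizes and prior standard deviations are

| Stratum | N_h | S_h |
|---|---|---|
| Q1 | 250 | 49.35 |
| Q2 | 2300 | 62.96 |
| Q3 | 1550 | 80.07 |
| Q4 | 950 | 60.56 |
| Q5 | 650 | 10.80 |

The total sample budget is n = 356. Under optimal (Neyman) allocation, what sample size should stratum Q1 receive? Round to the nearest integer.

13

Neyman allocation: n_h = n · N_h S_h / Σ N_i S_i, with n = 356.
  stratum Q1: N_h·S_h = 250·49.35 = 12337.50
  stratum Q2: N_h·S_h = 2300·62.96 = 144808.00
  stratum Q3: N_h·S_h = 1550·80.07 = 124108.50
  stratum Q4: N_h·S_h = 950·60.56 = 57532.00
  stratum Q5: N_h·S_h = 650·10.80 = 7020.00
Σ N_h S_h = 345806.00
n for stratum Q1 = 356·12337.50/345806.00 = 12.701 → 13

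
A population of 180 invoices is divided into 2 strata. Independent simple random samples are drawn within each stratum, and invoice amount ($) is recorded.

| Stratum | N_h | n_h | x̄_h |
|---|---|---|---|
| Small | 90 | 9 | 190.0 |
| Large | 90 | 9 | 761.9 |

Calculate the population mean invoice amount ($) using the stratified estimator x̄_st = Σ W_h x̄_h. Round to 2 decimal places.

N = Σ N_h = 180. Stratum weights W_h = N_h/N.
x̄_st = (90·190.0 + 90·761.9) / 180 = 475.9500

x̄_st ≈ 475.95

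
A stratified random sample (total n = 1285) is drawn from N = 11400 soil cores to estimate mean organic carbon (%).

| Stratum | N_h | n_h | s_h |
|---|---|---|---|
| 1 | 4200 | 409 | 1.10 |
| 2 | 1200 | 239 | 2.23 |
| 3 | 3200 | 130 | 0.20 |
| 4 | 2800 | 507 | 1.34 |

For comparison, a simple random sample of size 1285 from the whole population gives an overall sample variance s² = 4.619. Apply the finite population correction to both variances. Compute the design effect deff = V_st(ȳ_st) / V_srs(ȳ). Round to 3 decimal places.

deff ≈ 0.234

V̂(ȳ_st) = Σ W_h² (1 − n_h/N_h) s_h²/n_h, with W_h = N_h/N and N = 11400:
  stratum 1: (4200/11400)²·(1 − 409/4200)·1.10²/409 = 0.000362456
  stratum 2: (1200/11400)²·(1 − 239/1200)·2.23²/239 = 0.000184632
  stratum 3: (3200/11400)²·(1 − 130/3200)·0.20²/130 = 2.32592e-05
  stratum 4: (2800/11400)²·(1 − 507/2800)·1.34²/507 = 0.000174966
V_st = 0.000745313
V_srs = (1 − 1285/11400)·4.619/1285 = 0.00318938
deff = V_st / V_srs = 0.000745313/0.00318938 = 0.2337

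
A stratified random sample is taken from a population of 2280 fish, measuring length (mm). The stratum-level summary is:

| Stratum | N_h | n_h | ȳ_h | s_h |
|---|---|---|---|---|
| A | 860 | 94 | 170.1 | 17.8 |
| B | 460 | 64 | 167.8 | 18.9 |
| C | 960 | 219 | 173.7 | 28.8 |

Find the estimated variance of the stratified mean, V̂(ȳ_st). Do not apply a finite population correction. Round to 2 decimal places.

V̂(ȳ_st) ≈ 1.38

V̂(ȳ_st) = Σ W_h² s_h²/n_h, with W_h = N_h/N and N = 2280:
  stratum A: (860/2280)²·17.8²/94 = 0.479556
  stratum B: (460/2280)²·18.9²/64 = 0.22719
  stratum C: (960/2280)²·28.8²/219 = 0.67145
V̂(ȳ_st) = 1.3782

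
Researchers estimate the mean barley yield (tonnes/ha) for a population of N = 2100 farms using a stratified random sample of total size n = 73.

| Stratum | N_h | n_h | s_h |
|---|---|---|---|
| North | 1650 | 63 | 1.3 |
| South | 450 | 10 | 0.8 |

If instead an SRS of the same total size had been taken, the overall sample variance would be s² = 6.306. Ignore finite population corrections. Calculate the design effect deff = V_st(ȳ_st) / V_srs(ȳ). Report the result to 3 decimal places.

deff ≈ 0.226

V̂(ȳ_st) = Σ W_h² s_h²/n_h, with W_h = N_h/N and N = 2100:
  stratum North: (1650/2100)²·1.3²/63 = 0.0165606
  stratum South: (450/2100)²·0.8²/10 = 0.00293878
V_st = 0.0194994
V_srs = s²/n = 6.306/73 = 0.0863836
deff = V_st / V_srs = 0.0194994/0.0863836 = 0.2257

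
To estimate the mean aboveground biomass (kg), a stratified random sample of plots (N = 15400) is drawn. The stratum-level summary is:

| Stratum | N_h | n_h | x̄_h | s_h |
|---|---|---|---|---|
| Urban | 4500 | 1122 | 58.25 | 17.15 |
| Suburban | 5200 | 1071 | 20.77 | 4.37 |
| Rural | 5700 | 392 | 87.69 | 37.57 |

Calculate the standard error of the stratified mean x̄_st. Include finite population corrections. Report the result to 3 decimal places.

SE(x̄_st) ≈ 0.691

V̂(x̄_st) = Σ W_h² (1 − n_h/N_h) s_h²/n_h, with W_h = N_h/N and N = 15400:
  stratum Urban: (4500/15400)²·(1 − 1122/4500)·17.15²/1122 = 0.0168022
  stratum Suburban: (5200/15400)²·(1 − 1071/5200)·4.37²/1071 = 0.00161428
  stratum Rural: (5700/15400)²·(1 − 392/5700)·37.57²/392 = 0.459368
V̂(x̄_st) = 0.477784
SE(x̄_st) = √0.477784 = 0.691219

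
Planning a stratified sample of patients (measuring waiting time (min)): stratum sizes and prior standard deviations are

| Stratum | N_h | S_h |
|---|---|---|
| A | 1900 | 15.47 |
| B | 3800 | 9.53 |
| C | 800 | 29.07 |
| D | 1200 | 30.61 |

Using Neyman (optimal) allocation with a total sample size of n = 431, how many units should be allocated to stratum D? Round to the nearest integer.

126

Neyman allocation: n_h = n · N_h S_h / Σ N_i S_i, with n = 431.
  stratum A: N_h·S_h = 1900·15.47 = 29393.00
  stratum B: N_h·S_h = 3800·9.53 = 36214.00
  stratum C: N_h·S_h = 800·29.07 = 23256.00
  stratum D: N_h·S_h = 1200·30.61 = 36732.00
Σ N_h S_h = 125595.00
n for stratum D = 431·36732.00/125595.00 = 126.052 → 126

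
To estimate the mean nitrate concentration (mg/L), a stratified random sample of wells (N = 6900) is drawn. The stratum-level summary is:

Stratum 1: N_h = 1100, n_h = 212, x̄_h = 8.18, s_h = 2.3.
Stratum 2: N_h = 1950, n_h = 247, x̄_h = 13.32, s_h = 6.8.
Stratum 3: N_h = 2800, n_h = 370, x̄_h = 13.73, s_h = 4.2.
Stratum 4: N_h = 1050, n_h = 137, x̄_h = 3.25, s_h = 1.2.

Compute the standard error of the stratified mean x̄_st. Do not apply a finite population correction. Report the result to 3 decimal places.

V̂(x̄_st) = Σ W_h² s_h²/n_h, with W_h = N_h/N and N = 6900:
  stratum 1: (1100/6900)²·2.3²/212 = 0.000634172
  stratum 2: (1950/6900)²·6.8²/247 = 0.0149517
  stratum 3: (2800/6900)²·4.2²/370 = 0.00785081
  stratum 4: (1050/6900)²·1.2²/137 = 0.000243401
V̂(x̄_st) = 0.0236801
SE(x̄_st) = √0.0236801 = 0.153884

SE(x̄_st) ≈ 0.154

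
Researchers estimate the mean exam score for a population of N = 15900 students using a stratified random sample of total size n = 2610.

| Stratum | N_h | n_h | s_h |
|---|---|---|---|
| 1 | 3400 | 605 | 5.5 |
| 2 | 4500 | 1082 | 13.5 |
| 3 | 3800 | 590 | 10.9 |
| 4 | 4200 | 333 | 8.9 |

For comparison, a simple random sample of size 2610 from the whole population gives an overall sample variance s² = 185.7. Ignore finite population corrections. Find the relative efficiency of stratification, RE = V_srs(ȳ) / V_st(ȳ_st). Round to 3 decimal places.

RE ≈ 1.622

V̂(ȳ_st) = Σ W_h² s_h²/n_h, with W_h = N_h/N and N = 15900:
  stratum 1: (3400/15900)²·5.5²/605 = 0.0022863
  stratum 2: (4500/15900)²·13.5²/1082 = 0.0134918
  stratum 3: (3800/15900)²·10.9²/590 = 0.011502
  stratum 4: (4200/15900)²·8.9²/333 = 0.0165974
V_st = 0.0438776
V_srs = s²/n = 185.7/2610 = 0.0711494
Relative efficiency = V_srs / V_st = 0.0711494/0.0438776 = 1.6215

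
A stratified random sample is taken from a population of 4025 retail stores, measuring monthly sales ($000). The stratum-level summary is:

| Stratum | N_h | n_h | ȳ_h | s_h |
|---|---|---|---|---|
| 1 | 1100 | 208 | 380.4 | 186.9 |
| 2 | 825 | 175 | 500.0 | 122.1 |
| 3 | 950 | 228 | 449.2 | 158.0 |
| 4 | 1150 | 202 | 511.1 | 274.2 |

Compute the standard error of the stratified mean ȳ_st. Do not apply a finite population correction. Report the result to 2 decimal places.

V̂(ȳ_st) = Σ W_h² s_h²/n_h, with W_h = N_h/N and N = 4025:
  stratum 1: (1100/4025)²·186.9²/208 = 12.5432
  stratum 2: (825/4025)²·122.1²/175 = 3.57906
  stratum 3: (950/4025)²·158.0²/228 = 6.09951
  stratum 4: (1150/4025)²·274.2²/202 = 30.3842
V̂(ȳ_st) = 52.606
SE(ȳ_st) = √52.606 = 7.253

SE(ȳ_st) ≈ 7.25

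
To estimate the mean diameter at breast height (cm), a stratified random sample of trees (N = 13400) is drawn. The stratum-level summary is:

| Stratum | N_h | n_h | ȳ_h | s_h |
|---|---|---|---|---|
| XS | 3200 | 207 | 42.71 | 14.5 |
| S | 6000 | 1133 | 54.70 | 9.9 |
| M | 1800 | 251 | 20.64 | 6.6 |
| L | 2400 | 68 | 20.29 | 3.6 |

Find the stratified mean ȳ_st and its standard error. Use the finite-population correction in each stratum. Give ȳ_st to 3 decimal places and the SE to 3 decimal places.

ȳ_st ≈ 41.099, SE ≈ 0.277

ȳ_st = Σ W_h ȳ_h = (3200·42.71 + 6000·54.70 + 1800·20.64 + 2400·20.29)/13400 = 41.09851
V̂(ȳ_st) = Σ W_h² (1 − n_h/N_h) s_h²/n_h, with W_h = N_h/N and N = 13400:
  stratum XS: (3200/13400)²·(1 − 207/3200)·14.5²/207 = 0.0541767
  stratum S: (6000/13400)²·(1 − 1133/6000)·9.9²/1133 = 0.0140684
  stratum M: (1800/13400)²·(1 − 251/1800)·6.6²/251 = 0.00269481
  stratum L: (2400/13400)²·(1 − 68/2400)·3.6²/68 = 0.00594054
V̂(ȳ_st) = 0.0768804
SE(ȳ_st) = √0.0768804 = 0.277273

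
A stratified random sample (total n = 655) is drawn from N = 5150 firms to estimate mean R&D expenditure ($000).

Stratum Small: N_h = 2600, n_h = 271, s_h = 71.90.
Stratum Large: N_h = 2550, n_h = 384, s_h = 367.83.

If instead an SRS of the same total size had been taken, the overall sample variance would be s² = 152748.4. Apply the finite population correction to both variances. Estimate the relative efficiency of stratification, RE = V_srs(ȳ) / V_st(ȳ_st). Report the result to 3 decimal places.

V̂(ȳ_st) = Σ W_h² (1 − n_h/N_h) s_h²/n_h, with W_h = N_h/N and N = 5150:
  stratum Small: (2600/5150)²·(1 − 271/2600)·71.90²/271 = 4.35529
  stratum Large: (2550/5150)²·(1 − 384/2550)·367.83²/384 = 73.3749
V_st = 77.7301
V_srs = (1 − 655/5150)·152748.4/655 = 203.544
Relative efficiency = V_srs / V_st = 203.544/77.7301 = 2.6186

RE ≈ 2.619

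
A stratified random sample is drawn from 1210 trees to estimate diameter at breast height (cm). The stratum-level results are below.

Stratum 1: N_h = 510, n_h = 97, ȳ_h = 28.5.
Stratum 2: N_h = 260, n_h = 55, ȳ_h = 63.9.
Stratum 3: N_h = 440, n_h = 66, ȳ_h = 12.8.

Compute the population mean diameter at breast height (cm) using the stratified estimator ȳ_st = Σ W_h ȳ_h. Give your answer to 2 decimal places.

N = Σ N_h = 1210. Stratum weights W_h = N_h/N.
ȳ_st = (510·28.5 + 260·63.9 + 440·12.8) / 1210 = 30.3975

ȳ_st ≈ 30.40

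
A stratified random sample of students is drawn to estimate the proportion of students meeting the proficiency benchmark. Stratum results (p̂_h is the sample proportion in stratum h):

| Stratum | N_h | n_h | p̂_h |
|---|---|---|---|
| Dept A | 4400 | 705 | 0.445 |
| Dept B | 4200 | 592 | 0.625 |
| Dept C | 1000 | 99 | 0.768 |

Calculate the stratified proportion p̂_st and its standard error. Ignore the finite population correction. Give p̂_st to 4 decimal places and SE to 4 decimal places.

p̂_st ≈ 0.5574, SE ≈ 0.0130

N = 9600; stratum weights W_h = N_h/N.
p̂_st = Σ W_h p̂_h = (4400·0.445 + 4200·0.625 + 1000·0.768)/9600 = 0.55740
V̂(p̂_st) = Σ W_h² p̂_h(1−p̂_h)/(n_h−1):
  stratum Dept A: (4400/9600)²·0.445·0.555/704 = 7.36959e-05
  stratum Dept B: (4200/9600)²·0.625·0.375/591 = 7.59067e-05
  stratum Dept C: (1000/9600)²·0.768·0.232/98 = 1.97279e-05
V̂(p̂_st) = 0.00016933; SE = √V̂ = 0.0130127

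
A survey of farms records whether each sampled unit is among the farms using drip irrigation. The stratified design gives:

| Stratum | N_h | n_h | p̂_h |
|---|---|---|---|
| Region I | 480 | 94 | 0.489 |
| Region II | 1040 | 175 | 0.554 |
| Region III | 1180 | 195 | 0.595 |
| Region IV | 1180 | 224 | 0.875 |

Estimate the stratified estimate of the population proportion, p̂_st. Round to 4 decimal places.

p̂_st ≈ 0.6561

N = 3880; stratum weights W_h = N_h/N.
p̂_st = Σ W_h p̂_h = (480·0.489 + 1040·0.554 + 1180·0.595 + 1180·0.875)/3880 = 0.65605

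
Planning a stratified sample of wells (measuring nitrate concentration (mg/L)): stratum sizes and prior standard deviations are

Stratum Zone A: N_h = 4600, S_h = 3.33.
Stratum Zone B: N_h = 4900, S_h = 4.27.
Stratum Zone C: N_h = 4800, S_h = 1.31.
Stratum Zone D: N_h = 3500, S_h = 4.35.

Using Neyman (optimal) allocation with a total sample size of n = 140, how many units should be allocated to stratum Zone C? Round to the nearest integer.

15

Neyman allocation: n_h = n · N_h S_h / Σ N_i S_i, with n = 140.
  stratum Zone A: N_h·S_h = 4600·3.33 = 15318.00
  stratum Zone B: N_h·S_h = 4900·4.27 = 20923.00
  stratum Zone C: N_h·S_h = 4800·1.31 = 6288.00
  stratum Zone D: N_h·S_h = 3500·4.35 = 15225.00
Σ N_h S_h = 57754.00
n for stratum Zone C = 140·6288.00/57754.00 = 15.243 → 15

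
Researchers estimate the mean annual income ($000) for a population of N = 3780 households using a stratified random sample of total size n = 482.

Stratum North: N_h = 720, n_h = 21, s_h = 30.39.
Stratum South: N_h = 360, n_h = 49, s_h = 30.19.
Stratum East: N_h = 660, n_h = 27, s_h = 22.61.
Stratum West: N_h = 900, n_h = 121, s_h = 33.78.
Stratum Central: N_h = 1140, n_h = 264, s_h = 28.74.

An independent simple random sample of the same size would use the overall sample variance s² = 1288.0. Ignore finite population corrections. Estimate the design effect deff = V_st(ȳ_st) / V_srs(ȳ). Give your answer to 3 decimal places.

deff ≈ 1.183

V̂(ȳ_st) = Σ W_h² s_h²/n_h, with W_h = N_h/N and N = 3780:
  stratum North: (720/3780)²·30.39²/21 = 1.5956
  stratum South: (360/3780)²·30.19²/49 = 0.168714
  stratum East: (660/3780)²·22.61²/27 = 0.57722
  stratum West: (900/3780)²·33.78²/121 = 0.534608
  stratum Central: (1140/3780)²·28.74²/264 = 0.284574
V_st = 3.16071
V_srs = s²/n = 1288.0/482 = 2.6722
deff = V_st / V_srs = 3.16071/2.6722 = 1.1828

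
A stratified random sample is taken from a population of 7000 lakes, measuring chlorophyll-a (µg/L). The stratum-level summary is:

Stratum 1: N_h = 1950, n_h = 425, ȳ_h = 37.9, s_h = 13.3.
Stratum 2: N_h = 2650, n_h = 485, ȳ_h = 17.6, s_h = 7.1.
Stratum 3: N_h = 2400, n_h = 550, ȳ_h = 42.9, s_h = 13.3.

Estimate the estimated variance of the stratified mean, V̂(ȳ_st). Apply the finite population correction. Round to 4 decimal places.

V̂(ȳ_st) = Σ W_h² (1 − n_h/N_h) s_h²/n_h, with W_h = N_h/N and N = 7000:
  stratum 1: (1950/7000)²·(1 − 425/1950)·13.3²/425 = 0.0252594
  stratum 2: (2650/7000)²·(1 − 485/2650)·7.1²/485 = 0.0121698
  stratum 3: (2400/7000)²·(1 − 550/2400)·13.3²/550 = 0.0291425
V̂(ȳ_st) = 0.0665717

V̂(ȳ_st) ≈ 0.0666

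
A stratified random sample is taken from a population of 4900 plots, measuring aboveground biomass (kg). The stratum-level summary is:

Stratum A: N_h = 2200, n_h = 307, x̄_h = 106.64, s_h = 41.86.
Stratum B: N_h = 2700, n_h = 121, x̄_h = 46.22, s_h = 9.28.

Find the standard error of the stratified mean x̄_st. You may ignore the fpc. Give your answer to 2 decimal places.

SE(x̄_st) ≈ 1.17

V̂(x̄_st) = Σ W_h² s_h²/n_h, with W_h = N_h/N and N = 4900:
  stratum A: (2200/4900)²·41.86²/307 = 1.15057
  stratum B: (2700/4900)²·9.28²/121 = 0.216096
V̂(x̄_st) = 1.36667
SE(x̄_st) = √1.36667 = 1.16905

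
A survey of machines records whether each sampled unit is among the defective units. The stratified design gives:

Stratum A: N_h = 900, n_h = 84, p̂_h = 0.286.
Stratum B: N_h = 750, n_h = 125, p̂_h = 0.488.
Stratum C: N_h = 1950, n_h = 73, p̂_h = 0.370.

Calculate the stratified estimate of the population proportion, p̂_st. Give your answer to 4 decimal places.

p̂_st ≈ 0.3736

N = 3600; stratum weights W_h = N_h/N.
p̂_st = Σ W_h p̂_h = (900·0.286 + 750·0.488 + 1950·0.370)/3600 = 0.37358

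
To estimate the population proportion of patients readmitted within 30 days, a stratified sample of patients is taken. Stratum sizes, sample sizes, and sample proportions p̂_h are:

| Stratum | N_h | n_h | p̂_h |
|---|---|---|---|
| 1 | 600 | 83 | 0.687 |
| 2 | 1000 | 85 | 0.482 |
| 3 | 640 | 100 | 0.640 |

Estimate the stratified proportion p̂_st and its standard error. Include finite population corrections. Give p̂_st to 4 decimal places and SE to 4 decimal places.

p̂_st ≈ 0.5821, SE ≈ 0.0294

N = 2240; stratum weights W_h = N_h/N.
p̂_st = Σ W_h p̂_h = (600·0.687 + 1000·0.482 + 640·0.640)/2240 = 0.58205
V̂(p̂_st) = Σ W_h² (1 − n_h/N_h) p̂_h(1−p̂_h)/(n_h−1):
  stratum 1: (600/2240)²·(1 − 83/600)·0.687·0.313/82 = 0.000162119
  stratum 2: (1000/2240)²·(1 − 85/1000)·0.482·0.518/84 = 0.000542029
  stratum 3: (640/2240)²·(1 − 100/640)·0.640·0.360/99 = 0.000160297
V̂(p̂_st) = 0.000864445; SE = √V̂ = 0.0294014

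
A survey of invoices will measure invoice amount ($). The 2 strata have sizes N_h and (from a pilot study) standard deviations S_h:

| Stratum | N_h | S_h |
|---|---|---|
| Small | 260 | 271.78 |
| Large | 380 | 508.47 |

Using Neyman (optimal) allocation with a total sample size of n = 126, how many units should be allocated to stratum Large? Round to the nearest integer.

92

Neyman allocation: n_h = n · N_h S_h / Σ N_i S_i, with n = 126.
  stratum Small: N_h·S_h = 260·271.78 = 70662.80
  stratum Large: N_h·S_h = 380·508.47 = 193218.60
Σ N_h S_h = 263881.40
n for stratum Large = 126·193218.60/263881.40 = 92.259 → 92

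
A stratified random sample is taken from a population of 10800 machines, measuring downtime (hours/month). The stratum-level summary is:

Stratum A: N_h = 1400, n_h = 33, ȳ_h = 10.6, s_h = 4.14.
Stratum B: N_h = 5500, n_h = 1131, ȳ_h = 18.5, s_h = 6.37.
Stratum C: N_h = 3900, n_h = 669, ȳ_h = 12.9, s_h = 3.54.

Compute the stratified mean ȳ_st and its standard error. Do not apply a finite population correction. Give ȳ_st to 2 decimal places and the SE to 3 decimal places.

ȳ_st ≈ 15.45, SE ≈ 0.143

ȳ_st = Σ W_h ȳ_h = (1400·10.6 + 5500·18.5 + 3900·12.9)/10800 = 15.45370
V̂(ȳ_st) = Σ W_h² s_h²/n_h, with W_h = N_h/N and N = 10800:
  stratum A: (1400/10800)²·4.14²/33 = 0.00872761
  stratum B: (5500/10800)²·6.37²/1131 = 0.00930452
  stratum C: (3900/10800)²·3.54²/669 = 0.00244265
V̂(ȳ_st) = 0.0204748
SE(ȳ_st) = √0.0204748 = 0.14309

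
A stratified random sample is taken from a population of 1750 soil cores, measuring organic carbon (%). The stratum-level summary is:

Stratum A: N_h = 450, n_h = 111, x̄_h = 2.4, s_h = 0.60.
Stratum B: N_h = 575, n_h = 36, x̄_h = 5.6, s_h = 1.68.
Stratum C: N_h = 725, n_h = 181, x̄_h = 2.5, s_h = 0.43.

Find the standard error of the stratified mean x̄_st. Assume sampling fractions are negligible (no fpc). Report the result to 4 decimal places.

SE(x̄_st) ≈ 0.0941

V̂(x̄_st) = Σ W_h² s_h²/n_h, with W_h = N_h/N and N = 1750:
  stratum A: (450/1750)²·0.60²/111 = 0.000214451
  stratum B: (575/1750)²·1.68²/36 = 0.008464
  stratum C: (725/1750)²·0.43²/181 = 0.000175331
V̂(x̄_st) = 0.00885378
SE(x̄_st) = √0.00885378 = 0.0940945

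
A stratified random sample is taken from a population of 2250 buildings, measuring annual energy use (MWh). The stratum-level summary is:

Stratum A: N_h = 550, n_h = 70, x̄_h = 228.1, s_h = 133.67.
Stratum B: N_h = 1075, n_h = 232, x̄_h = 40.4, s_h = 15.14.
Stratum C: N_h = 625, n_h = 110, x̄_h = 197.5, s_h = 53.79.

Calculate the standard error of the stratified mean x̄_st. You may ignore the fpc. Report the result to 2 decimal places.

V̂(x̄_st) = Σ W_h² s_h²/n_h, with W_h = N_h/N and N = 2250:
  stratum A: (550/2250)²·133.67²/70 = 15.2521
  stratum B: (1075/2250)²·15.14²/232 = 0.225536
  stratum C: (625/2250)²·53.79²/110 = 2.02958
V̂(x̄_st) = 17.5072
SE(x̄_st) = √17.5072 = 4.18416

SE(x̄_st) ≈ 4.18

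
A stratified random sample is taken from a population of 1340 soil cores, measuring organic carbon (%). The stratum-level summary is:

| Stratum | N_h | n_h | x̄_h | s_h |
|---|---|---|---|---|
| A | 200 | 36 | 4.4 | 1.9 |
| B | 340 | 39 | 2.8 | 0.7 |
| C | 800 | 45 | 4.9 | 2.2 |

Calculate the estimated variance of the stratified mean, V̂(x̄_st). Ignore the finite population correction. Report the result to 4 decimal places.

V̂(x̄_st) = Σ W_h² s_h²/n_h, with W_h = N_h/N and N = 1340:
  stratum A: (200/1340)²·1.9²/36 = 0.00223386
  stratum B: (340/1340)²·0.7²/39 = 0.000808872
  stratum C: (800/1340)²·2.2²/45 = 0.0383357
V̂(x̄_st) = 0.0413784

V̂(x̄_st) ≈ 0.0414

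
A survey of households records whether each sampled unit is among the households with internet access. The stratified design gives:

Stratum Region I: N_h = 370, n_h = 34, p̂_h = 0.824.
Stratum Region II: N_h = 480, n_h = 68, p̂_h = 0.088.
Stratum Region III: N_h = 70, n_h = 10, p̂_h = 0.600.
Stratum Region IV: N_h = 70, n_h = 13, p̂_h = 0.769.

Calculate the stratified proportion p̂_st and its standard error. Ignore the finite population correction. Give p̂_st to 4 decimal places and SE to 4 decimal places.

N = 990; stratum weights W_h = N_h/N.
p̂_st = Σ W_h p̂_h = (370·0.824 + 480·0.088 + 70·0.600 + 70·0.769)/990 = 0.44742
V̂(p̂_st) = Σ W_h² p̂_h(1−p̂_h)/(n_h−1):
  stratum Region I: (370/990)²·0.824·0.176/33 = 0.000613845
  stratum Region II: (480/990)²·0.088·0.912/67 = 0.000281588
  stratum Region III: (70/990)²·0.600·0.400/9 = 0.00013332
  stratum Region IV: (70/990)²·0.769·0.231/12 = 7.40087e-05
V̂(p̂_st) = 0.00110276; SE = √V̂ = 0.0332079

p̂_st ≈ 0.4474, SE ≈ 0.0332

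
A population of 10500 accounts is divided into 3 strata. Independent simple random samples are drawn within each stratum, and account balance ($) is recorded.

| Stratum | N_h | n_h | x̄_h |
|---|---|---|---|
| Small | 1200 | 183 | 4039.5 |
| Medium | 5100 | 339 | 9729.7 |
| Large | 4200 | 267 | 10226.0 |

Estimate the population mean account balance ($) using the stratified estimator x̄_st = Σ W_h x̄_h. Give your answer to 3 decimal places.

x̄_st ≈ 9277.911

N = Σ N_h = 10500. Stratum weights W_h = N_h/N.
x̄_st = (1200·4039.5 + 5100·9729.7 + 4200·10226.0) / 10500 = 9277.91143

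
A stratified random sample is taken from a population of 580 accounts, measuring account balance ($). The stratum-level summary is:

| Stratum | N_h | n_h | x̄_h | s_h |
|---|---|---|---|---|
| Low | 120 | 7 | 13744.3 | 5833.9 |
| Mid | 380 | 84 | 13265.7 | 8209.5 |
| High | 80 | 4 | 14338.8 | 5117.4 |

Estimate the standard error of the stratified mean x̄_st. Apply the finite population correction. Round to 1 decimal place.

SE(x̄_st) ≈ 763.3

V̂(x̄_st) = Σ W_h² (1 − n_h/N_h) s_h²/n_h, with W_h = N_h/N and N = 580:
  stratum Low: (120/580)²·(1 − 7/120)·5833.9²/7 = 195985
  stratum Mid: (380/580)²·(1 − 84/380)·8209.5²/84 = 268271
  stratum High: (80/580)²·(1 − 4/80)·5117.4²/4 = 118328
V̂(x̄_st) = 582584
SE(x̄_st) = √582584 = 763.272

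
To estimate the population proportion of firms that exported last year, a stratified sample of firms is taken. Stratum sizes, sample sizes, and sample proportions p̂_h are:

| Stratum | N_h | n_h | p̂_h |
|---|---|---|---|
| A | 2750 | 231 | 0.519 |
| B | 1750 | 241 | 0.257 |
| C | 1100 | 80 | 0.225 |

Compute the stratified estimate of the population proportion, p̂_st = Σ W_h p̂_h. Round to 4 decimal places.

p̂_st ≈ 0.3794

N = 5600; stratum weights W_h = N_h/N.
p̂_st = Σ W_h p̂_h = (2750·0.519 + 1750·0.257 + 1100·0.225)/5600 = 0.37938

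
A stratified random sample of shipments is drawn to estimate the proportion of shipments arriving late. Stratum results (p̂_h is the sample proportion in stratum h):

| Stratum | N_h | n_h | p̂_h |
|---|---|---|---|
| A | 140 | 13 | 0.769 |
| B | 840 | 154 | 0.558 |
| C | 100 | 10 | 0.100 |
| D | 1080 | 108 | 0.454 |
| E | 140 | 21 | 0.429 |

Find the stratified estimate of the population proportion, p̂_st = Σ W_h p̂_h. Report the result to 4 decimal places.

p̂_st ≈ 0.4942

N = 2300; stratum weights W_h = N_h/N.
p̂_st = Σ W_h p̂_h = (140·0.769 + 840·0.558 + 100·0.100 + 1080·0.454 + 140·0.429)/2300 = 0.49424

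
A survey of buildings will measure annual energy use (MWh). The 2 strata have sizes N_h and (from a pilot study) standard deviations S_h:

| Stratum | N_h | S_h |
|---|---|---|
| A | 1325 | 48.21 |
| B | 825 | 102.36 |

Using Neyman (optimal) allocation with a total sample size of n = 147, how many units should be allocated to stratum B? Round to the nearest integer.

84

Neyman allocation: n_h = n · N_h S_h / Σ N_i S_i, with n = 147.
  stratum A: N_h·S_h = 1325·48.21 = 63878.25
  stratum B: N_h·S_h = 825·102.36 = 84447.00
Σ N_h S_h = 148325.25
n for stratum B = 147·84447.00/148325.25 = 83.692 → 84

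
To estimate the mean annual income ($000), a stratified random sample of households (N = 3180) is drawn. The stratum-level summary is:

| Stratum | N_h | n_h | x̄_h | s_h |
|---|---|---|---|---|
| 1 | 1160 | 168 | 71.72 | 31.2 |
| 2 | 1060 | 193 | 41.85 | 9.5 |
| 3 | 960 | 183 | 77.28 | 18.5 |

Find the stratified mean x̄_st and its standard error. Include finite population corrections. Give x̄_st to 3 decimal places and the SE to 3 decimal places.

x̄_st = Σ W_h x̄_h = (1160·71.72 + 1060·41.85 + 960·77.28)/3180 = 63.44182
V̂(x̄_st) = Σ W_h² (1 − n_h/N_h) s_h²/n_h, with W_h = N_h/N and N = 3180:
  stratum 1: (1160/3180)²·(1 − 168/1160)·31.2²/168 = 0.659349
  stratum 2: (1060/3180)²·(1 − 193/1060)·9.5²/193 = 0.0424972
  stratum 3: (960/3180)²·(1 − 183/960)·18.5²/183 = 0.137953
V̂(x̄_st) = 0.839799
SE(x̄_st) = √0.839799 = 0.916405

x̄_st ≈ 63.442, SE ≈ 0.916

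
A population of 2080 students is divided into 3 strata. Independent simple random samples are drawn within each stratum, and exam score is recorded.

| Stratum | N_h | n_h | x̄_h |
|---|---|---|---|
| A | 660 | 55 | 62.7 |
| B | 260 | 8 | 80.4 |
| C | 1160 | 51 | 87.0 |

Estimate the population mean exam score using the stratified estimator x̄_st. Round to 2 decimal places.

N = Σ N_h = 2080. Stratum weights W_h = N_h/N.
x̄_st = (660·62.7 + 260·80.4 + 1160·87.0) / 2080 = 78.4644

x̄_st ≈ 78.46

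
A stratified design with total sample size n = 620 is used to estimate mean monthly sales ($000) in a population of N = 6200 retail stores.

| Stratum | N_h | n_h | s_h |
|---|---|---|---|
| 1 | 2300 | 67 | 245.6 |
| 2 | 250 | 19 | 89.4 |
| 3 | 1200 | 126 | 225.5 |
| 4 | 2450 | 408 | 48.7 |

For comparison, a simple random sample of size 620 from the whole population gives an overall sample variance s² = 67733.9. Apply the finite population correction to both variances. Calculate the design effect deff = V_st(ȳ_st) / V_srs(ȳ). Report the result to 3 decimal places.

deff ≈ 1.375

V̂(ȳ_st) = Σ W_h² (1 − n_h/N_h) s_h²/n_h, with W_h = N_h/N and N = 6200:
  stratum 1: (2300/6200)²·(1 − 67/2300)·245.6²/67 = 120.286
  stratum 2: (250/6200)²·(1 − 19/250)·89.4²/19 = 0.631961
  stratum 3: (1200/6200)²·(1 − 126/1200)·225.5²/126 = 13.5308
  stratum 4: (2450/6200)²·(1 − 408/2450)·48.7²/408 = 0.756548
V_st = 135.205
V_srs = (1 − 620/6200)·67733.9/620 = 98.3234
deff = V_st / V_srs = 135.205/98.3234 = 1.3751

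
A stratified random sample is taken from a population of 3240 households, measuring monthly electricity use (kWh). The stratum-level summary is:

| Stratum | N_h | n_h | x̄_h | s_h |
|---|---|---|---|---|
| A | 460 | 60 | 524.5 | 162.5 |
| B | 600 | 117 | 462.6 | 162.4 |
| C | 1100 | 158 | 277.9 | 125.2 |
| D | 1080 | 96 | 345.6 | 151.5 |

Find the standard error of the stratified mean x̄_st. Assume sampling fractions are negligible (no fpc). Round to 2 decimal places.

SE(x̄_st) ≈ 7.39

V̂(x̄_st) = Σ W_h² s_h²/n_h, with W_h = N_h/N and N = 3240:
  stratum A: (460/3240)²·162.5²/60 = 8.87117
  stratum B: (600/3240)²·162.4²/117 = 7.73034
  stratum C: (1100/3240)²·125.2²/158 = 11.4353
  stratum D: (1080/3240)²·151.5²/96 = 26.5651
V̂(x̄_st) = 54.6019
SE(x̄_st) = √54.6019 = 7.38931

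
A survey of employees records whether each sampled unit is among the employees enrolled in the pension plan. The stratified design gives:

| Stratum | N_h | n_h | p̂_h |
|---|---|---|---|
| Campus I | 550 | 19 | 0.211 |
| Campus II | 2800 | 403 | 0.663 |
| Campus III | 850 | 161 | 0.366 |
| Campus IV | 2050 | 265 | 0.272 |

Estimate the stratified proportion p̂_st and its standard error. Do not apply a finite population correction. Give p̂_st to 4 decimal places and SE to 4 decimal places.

N = 6250; stratum weights W_h = N_h/N.
p̂_st = Σ W_h p̂_h = (550·0.211 + 2800·0.663 + 850·0.366 + 2050·0.272)/6250 = 0.45458
V̂(p̂_st) = Σ W_h² p̂_h(1−p̂_h)/(n_h−1):
  stratum Campus I: (550/6250)²·0.211·0.789/18 = 7.1623e-05
  stratum Campus II: (2800/6250)²·0.663·0.337/402 = 0.000111551
  stratum Campus III: (850/6250)²·0.366·0.634/160 = 2.68243e-05
  stratum Campus IV: (2050/6250)²·0.272·0.728/264 = 8.06945e-05
V̂(p̂_st) = 0.000290693; SE = √V̂ = 0.0170497

p̂_st ≈ 0.4546, SE ≈ 0.0170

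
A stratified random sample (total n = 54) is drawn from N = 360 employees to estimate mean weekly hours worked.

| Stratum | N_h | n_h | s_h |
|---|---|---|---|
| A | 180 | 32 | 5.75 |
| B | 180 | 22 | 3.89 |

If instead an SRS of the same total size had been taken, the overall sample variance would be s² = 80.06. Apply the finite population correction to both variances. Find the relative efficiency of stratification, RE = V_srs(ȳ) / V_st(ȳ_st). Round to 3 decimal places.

RE ≈ 3.469

V̂(ȳ_st) = Σ W_h² (1 − n_h/N_h) s_h²/n_h, with W_h = N_h/N and N = 360:
  stratum A: (180/360)²·(1 − 32/180)·5.75²/32 = 0.212381
  stratum B: (180/360)²·(1 − 22/180)·3.89²/22 = 0.150939
V_st = 0.36332
V_srs = (1 − 54/360)·80.06/54 = 1.2602
Relative efficiency = V_srs / V_st = 1.2602/0.36332 = 3.4686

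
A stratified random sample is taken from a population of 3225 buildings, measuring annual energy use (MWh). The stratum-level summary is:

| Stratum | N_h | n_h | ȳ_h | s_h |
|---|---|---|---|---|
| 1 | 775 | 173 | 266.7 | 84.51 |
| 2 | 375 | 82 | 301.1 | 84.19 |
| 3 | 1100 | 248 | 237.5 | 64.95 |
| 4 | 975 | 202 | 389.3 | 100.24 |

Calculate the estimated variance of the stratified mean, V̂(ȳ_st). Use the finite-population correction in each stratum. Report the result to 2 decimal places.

V̂(ȳ_st) = Σ W_h² (1 − n_h/N_h) s_h²/n_h, with W_h = N_h/N and N = 3225:
  stratum 1: (775/3225)²·(1 − 173/775)·84.51²/173 = 1.85186
  stratum 2: (375/3225)²·(1 − 82/375)·84.19²/82 = 0.913159
  stratum 3: (1100/3225)²·(1 − 248/1100)·64.95²/248 = 1.53278
  stratum 4: (975/3225)²·(1 − 202/975)·100.24²/202 = 3.60459
V̂(ȳ_st) = 7.90239

V̂(ȳ_st) ≈ 7.90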